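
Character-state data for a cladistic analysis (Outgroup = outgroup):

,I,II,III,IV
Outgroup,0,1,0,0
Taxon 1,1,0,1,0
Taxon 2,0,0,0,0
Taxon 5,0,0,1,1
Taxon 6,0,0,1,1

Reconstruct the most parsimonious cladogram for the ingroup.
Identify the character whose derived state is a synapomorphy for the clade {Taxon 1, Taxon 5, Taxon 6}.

III

Character polarity is set by the outgroup: the derived state is whichever differs from the outgroup's state, so for II the derived state is '0', and for the remaining characters it is '1'.
I (derived state '1') is unique to Taxon 1 (autapomorphy; uninformative for grouping).
II (derived state '0') is shared by all ingroup taxa — unites the whole ingroup.
III: derived state '1' in Taxon 1, Taxon 5, and Taxon 6 only — synapomorphy for {Taxon 1, Taxon 5, Taxon 6}.
IV: derived state '1' in Taxon 5 and Taxon 6 only — synapomorphy for {Taxon 5, Taxon 6}.
Most parsimonious ingroup topology: ((Taxon 1,(Taxon 5,Taxon 6)),Taxon 2).
The clade {Taxon 1, Taxon 5, Taxon 6} is supported by III: its derived state '1' occurs in exactly those taxa and in no other taxon (including the outgroup).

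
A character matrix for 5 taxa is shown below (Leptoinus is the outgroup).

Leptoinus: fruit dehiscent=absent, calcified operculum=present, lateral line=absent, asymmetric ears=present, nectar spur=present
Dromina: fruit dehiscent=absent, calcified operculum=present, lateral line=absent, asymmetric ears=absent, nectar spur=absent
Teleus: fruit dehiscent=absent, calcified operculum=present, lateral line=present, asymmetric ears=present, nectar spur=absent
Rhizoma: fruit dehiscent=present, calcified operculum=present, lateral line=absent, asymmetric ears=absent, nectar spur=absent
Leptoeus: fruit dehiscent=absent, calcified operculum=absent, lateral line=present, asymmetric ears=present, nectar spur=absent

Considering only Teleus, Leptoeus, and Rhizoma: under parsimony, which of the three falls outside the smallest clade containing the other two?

Rhizoma

Character polarity is set by the outgroup: the derived state is whichever differs from the outgroup's state, so for calcified operculum, asymmetric ears, nectar spur the derived state is 'absent', and for the remaining characters it is 'present'.
fruit dehiscent (derived state 'present') is unique to Rhizoma (autapomorphy; uninformative for grouping).
calcified operculum: derived state 'absent' in Leptoeus only — an autapomorphy, so it tells us nothing about relationships among taxa.
lateral line (derived state 'present') is shared by Leptoeus and Teleus — a synapomorphy uniting that clade.
asymmetric ears: derived state 'absent' in Dromina and Rhizoma only — synapomorphy for {Dromina, Rhizoma}.
nectar spur (derived state 'absent') is shared by all ingroup taxa — unites the whole ingroup.
Most parsimonious ingroup topology: ((Dromina,Rhizoma),(Teleus,Leptoeus)).
Teleus and Leptoeus share a more recent common ancestor with each other than either does with Rhizoma, so Rhizoma is the least closely related of the three.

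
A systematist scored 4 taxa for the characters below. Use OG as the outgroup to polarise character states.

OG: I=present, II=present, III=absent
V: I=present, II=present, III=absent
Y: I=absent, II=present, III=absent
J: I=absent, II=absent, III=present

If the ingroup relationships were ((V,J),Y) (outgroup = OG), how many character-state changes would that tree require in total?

Map each character onto ((V,J),Y) (rooted by OG) and count the minimum state changes it requires (Fitch parsimony):
I: 2; II: 1; III: 1.
Total tree length = 4.

4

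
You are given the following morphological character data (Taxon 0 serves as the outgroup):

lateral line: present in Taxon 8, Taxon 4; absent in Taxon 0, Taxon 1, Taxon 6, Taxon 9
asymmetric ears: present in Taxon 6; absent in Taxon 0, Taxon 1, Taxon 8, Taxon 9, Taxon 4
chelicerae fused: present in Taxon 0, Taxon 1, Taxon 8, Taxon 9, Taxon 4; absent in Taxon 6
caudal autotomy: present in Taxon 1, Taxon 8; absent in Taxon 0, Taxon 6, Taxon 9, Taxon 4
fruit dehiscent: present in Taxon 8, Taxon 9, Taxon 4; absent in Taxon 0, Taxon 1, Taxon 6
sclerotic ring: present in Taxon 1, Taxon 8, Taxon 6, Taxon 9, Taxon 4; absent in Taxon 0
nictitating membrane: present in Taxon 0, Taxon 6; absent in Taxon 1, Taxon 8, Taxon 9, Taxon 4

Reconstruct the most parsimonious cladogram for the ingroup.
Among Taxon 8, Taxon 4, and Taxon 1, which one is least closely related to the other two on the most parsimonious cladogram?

Character polarity is set by the outgroup: the derived state is whichever differs from the outgroup's state, so for chelicerae fused, nictitating membrane the derived state is 'absent', and for the remaining characters it is 'present'.
lateral line (derived state 'present') is shared by Taxon 4 and Taxon 8 — a synapomorphy uniting that clade.
asymmetric ears: derived state 'present' in Taxon 6 only — an autapomorphy, so it tells us nothing about relationships among taxa.
chelicerae fused (derived state 'absent') is unique to Taxon 6 (autapomorphy; uninformative for grouping).
caudal autotomy (state 'present') occurs in Taxon 1 and Taxon 8 but conflicts with the nesting implied by the other characters — most parsimoniously interpreted as homoplasy.
Only Taxon 4, Taxon 8, and Taxon 9 show the derived state 'present' for fruit dehiscent, supporting them as a clade.
sclerotic ring (derived state 'present') is shared by all ingroup taxa — unites the whole ingroup.
nictitating membrane (derived state 'absent') is shared by Taxon 1, Taxon 4, Taxon 8, and Taxon 9 — a synapomorphy uniting that clade.
Most parsimonious ingroup topology: ((Taxon 1,((Taxon 8,Taxon 4),Taxon 9)),Taxon 6).
Taxon 8 and Taxon 4 share a more recent common ancestor with each other than either does with Taxon 1, so Taxon 1 is the least closely related of the three.

Taxon 1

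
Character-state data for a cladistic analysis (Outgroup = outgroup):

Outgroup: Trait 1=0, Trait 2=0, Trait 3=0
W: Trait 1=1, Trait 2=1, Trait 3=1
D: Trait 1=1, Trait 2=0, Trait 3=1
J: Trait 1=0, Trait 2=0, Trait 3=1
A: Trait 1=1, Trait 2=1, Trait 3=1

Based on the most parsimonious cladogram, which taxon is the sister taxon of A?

W

The outgroup has state '0' for every character, so '1' is the derived state throughout.
Only A, D, and W show the derived state '1' for Trait 1, supporting them as a clade.
Trait 2: derived state '1' in A and W only — synapomorphy for {A, W}.
All ingroup taxa share the derived state '1' for Trait 3; it defines the ingroup but does not resolve relationships within it.
Most parsimonious ingroup topology: (((W,A),D),J).
A and W form a cherry on this tree, so they are sister taxa.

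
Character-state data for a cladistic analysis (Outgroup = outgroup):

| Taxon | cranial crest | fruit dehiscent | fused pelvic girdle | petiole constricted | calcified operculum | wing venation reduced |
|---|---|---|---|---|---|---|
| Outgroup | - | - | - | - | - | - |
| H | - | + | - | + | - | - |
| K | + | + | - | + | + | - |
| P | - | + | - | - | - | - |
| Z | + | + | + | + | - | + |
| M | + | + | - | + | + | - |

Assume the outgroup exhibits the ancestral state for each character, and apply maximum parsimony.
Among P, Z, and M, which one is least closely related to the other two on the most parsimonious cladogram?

P

The outgroup has state '-' for every character, so '+' is the derived state throughout.
cranial crest (derived state '+') is shared by K, M, and Z — a synapomorphy uniting that clade.
fruit dehiscent (derived state '+') is shared by all ingroup taxa — unites the whole ingroup.
fused pelvic girdle: derived state '+' in Z only — an autapomorphy, so it tells us nothing about relationships among taxa.
petiole constricted (derived state '+') is shared by H, K, M, and Z — a synapomorphy uniting that clade.
Only K and M show the derived state '+' for calcified operculum, supporting them as a clade.
wing venation reduced: derived state '+' in Z only — an autapomorphy, so it tells us nothing about relationships among taxa.
Most parsimonious ingroup topology: ((H,((K,M),Z)),P).
Z and M share a more recent common ancestor with each other than either does with P, so P is the least closely related of the three.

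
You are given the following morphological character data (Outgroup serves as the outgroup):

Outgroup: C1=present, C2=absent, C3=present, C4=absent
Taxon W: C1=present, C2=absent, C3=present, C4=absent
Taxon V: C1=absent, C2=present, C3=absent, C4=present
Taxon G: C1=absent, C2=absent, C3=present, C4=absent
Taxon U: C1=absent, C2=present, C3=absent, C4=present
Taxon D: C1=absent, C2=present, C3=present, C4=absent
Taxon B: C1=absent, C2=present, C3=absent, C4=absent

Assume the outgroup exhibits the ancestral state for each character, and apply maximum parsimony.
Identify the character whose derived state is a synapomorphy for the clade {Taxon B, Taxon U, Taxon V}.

Character polarity is set by the outgroup: the derived state is whichever differs from the outgroup's state, so for C1, C3 the derived state is 'absent', and for the remaining characters it is 'present'.
C1: derived state 'absent' in Taxon B, Taxon D, Taxon G, Taxon U, and Taxon V only — synapomorphy for {Taxon B, Taxon D, Taxon G, Taxon U, Taxon V}.
C2: derived state 'present' in Taxon B, Taxon D, Taxon U, and Taxon V only — synapomorphy for {Taxon B, Taxon D, Taxon U, Taxon V}.
Only Taxon B, Taxon U, and Taxon V show the derived state 'absent' for C3, supporting them as a clade.
C4 (derived state 'present') is shared by Taxon U and Taxon V — a synapomorphy uniting that clade.
Most parsimonious ingroup topology: (Taxon W,((((Taxon V,Taxon U),Taxon B),Taxon D),Taxon G)).
The clade {Taxon B, Taxon U, Taxon V} is supported by C3: its derived state 'absent' occurs in exactly those taxa and in no other taxon (including the outgroup).

C3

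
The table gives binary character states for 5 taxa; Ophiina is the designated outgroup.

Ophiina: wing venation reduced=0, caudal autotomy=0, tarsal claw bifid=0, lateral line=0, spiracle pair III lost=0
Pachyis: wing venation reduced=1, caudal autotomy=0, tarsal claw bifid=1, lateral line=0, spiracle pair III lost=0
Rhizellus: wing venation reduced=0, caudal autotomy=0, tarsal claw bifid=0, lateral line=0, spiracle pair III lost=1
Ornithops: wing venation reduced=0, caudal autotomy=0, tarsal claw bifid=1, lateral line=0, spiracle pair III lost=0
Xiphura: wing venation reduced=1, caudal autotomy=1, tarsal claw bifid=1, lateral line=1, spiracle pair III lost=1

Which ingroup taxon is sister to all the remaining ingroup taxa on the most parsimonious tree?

Rhizellus

The outgroup has state '0' for every character, so '1' is the derived state throughout.
wing venation reduced: derived state '1' in Pachyis and Xiphura only — synapomorphy for {Pachyis, Xiphura}.
caudal autotomy: derived state '1' in Xiphura only — an autapomorphy, so it tells us nothing about relationships among taxa.
Only Ornithops, Pachyis, and Xiphura show the derived state '1' for tarsal claw bifid, supporting them as a clade.
lateral line: derived state '1' in Xiphura only — an autapomorphy, so it tells us nothing about relationships among taxa.
spiracle pair III lost groups Rhizellus and Xiphura, which is incompatible with the clades supported by the remaining characters; treating it as convergent (homoplasy) costs fewer steps than any alternative tree.
Most parsimonious ingroup topology: (((Pachyis,Xiphura),Ornithops),Rhizellus).
Rhizellus is sister to the clade containing all other ingroup taxa, so it is the earliest-diverging (most basal) ingroup lineage.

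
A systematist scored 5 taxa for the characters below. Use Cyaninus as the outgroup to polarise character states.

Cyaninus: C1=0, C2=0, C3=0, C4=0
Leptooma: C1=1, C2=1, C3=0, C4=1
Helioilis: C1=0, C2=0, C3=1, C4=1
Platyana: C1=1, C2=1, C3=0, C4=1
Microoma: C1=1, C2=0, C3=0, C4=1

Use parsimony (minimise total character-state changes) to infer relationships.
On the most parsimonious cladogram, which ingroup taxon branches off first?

Helioilis

The outgroup has state '0' for every character, so '1' is the derived state throughout.
C1 (derived state '1') is shared by Leptooma, Microoma, and Platyana — a synapomorphy uniting that clade.
Only Leptooma and Platyana show the derived state '1' for C2, supporting them as a clade.
C3 (derived state '1') is unique to Helioilis (autapomorphy; uninformative for grouping).
C4 (derived state '1') is shared by all ingroup taxa — unites the whole ingroup.
Most parsimonious ingroup topology: (((Leptooma,Platyana),Microoma),Helioilis).
Helioilis is sister to the clade containing all other ingroup taxa, so it is the earliest-diverging (most basal) ingroup lineage.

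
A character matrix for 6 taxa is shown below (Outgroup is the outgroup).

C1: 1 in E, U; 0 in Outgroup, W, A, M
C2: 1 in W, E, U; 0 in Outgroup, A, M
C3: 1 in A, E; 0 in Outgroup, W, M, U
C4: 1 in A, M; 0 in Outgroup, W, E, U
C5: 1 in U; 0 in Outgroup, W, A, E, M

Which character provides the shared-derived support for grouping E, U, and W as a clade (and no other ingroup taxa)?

C2

The outgroup has state '0' for every character, so '1' is the derived state throughout.
Only E and U show the derived state '1' for C1, supporting them as a clade.
C2: derived state '1' in E, U, and W only — synapomorphy for {E, U, W}.
C3 (state '1') occurs in A and E but conflicts with the nesting implied by the other characters — most parsimoniously interpreted as homoplasy.
C4: derived state '1' in A and M only — synapomorphy for {A, M}.
C5: derived state '1' in U only — an autapomorphy, so it tells us nothing about relationships among taxa.
Most parsimonious ingroup topology: ((W,(E,U)),(A,M)).
The clade {E, U, W} is supported by C2: its derived state '1' occurs in exactly those taxa and in no other taxon (including the outgroup).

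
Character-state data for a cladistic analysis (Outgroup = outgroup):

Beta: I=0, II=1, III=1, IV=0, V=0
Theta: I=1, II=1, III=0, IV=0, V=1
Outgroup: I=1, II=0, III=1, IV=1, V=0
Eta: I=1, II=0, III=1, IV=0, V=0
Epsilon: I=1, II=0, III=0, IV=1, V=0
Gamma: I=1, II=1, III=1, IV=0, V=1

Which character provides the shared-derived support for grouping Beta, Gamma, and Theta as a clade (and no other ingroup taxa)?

Character polarity is set by the outgroup: the derived state is whichever differs from the outgroup's state, so for I, III, IV the derived state is '0', and for the remaining characters it is '1'.
I: derived state '0' in Beta only — an autapomorphy, so it tells us nothing about relationships among taxa.
II: derived state '1' in Beta, Gamma, and Theta only — synapomorphy for {Beta, Gamma, Theta}.
III (state '0') occurs in Epsilon and Theta but conflicts with the nesting implied by the other characters — most parsimoniously interpreted as homoplasy.
Only Beta, Eta, Gamma, and Theta show the derived state '0' for IV, supporting them as a clade.
Only Gamma and Theta show the derived state '1' for V, supporting them as a clade.
Most parsimonious ingroup topology: ((((Theta,Gamma),Beta),Eta),Epsilon).
The clade {Beta, Gamma, Theta} is supported by II: its derived state '1' occurs in exactly those taxa and in no other taxon (including the outgroup).

II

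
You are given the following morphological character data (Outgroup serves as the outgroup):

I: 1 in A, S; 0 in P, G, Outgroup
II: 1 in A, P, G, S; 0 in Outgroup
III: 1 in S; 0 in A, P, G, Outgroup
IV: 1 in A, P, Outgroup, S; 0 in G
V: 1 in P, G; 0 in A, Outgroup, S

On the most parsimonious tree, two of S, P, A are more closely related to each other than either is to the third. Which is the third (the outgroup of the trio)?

Character polarity is set by the outgroup: the derived state is whichever differs from the outgroup's state, so for IV the derived state is '0', and for the remaining characters it is '1'.
I: derived state '1' in A and S only — synapomorphy for {A, S}.
II (derived state '1') is shared by all ingroup taxa — unites the whole ingroup.
III: derived state '1' in S only — an autapomorphy, so it tells us nothing about relationships among taxa.
IV (derived state '0') is unique to G (autapomorphy; uninformative for grouping).
V: derived state '1' in G and P only — synapomorphy for {G, P}.
Most parsimonious ingroup topology: ((A,S),(P,G)).
A and S share a more recent common ancestor with each other than either does with P, so P is the least closely related of the three.

P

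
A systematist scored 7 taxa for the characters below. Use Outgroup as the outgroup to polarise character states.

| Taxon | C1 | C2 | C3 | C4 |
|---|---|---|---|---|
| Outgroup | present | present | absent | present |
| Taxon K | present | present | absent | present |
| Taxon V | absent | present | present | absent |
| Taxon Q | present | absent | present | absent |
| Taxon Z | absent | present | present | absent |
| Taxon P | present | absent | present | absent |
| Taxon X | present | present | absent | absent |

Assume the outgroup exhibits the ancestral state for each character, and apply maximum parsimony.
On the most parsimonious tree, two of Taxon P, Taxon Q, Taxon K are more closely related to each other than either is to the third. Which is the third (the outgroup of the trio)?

Character polarity is set by the outgroup: the derived state is whichever differs from the outgroup's state, so for C1, C2, C4 the derived state is 'absent', and for the remaining characters it is 'present'.
C1 (derived state 'absent') is shared by Taxon V and Taxon Z — a synapomorphy uniting that clade.
Only Taxon P and Taxon Q show the derived state 'absent' for C2, supporting them as a clade.
C3 (derived state 'present') is shared by Taxon P, Taxon Q, Taxon V, and Taxon Z — a synapomorphy uniting that clade.
C4: derived state 'absent' in Taxon P, Taxon Q, Taxon V, Taxon X, and Taxon Z only — synapomorphy for {Taxon P, Taxon Q, Taxon V, Taxon X, Taxon Z}.
Most parsimonious ingroup topology: (Taxon K,(((Taxon V,Taxon Z),(Taxon Q,Taxon P)),Taxon X)).
Taxon P and Taxon Q share a more recent common ancestor with each other than either does with Taxon K, so Taxon K is the least closely related of the three.

Taxon K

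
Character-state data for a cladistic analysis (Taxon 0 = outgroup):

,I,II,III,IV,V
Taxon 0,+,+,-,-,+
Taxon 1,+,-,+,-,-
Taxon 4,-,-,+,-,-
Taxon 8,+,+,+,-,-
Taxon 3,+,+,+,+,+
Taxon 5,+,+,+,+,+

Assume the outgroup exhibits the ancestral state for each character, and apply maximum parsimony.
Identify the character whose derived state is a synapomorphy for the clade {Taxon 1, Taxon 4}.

II

Character polarity is set by the outgroup: the derived state is whichever differs from the outgroup's state, so for I, II, V the derived state is '-', and for the remaining characters it is '+'.
I (derived state '-') is unique to Taxon 4 (autapomorphy; uninformative for grouping).
II: derived state '-' in Taxon 1 and Taxon 4 only — synapomorphy for {Taxon 1, Taxon 4}.
III (derived state '+') is shared by all ingroup taxa — unites the whole ingroup.
IV: derived state '+' in Taxon 3 and Taxon 5 only — synapomorphy for {Taxon 3, Taxon 5}.
Only Taxon 1, Taxon 4, and Taxon 8 show the derived state '-' for V, supporting them as a clade.
Most parsimonious ingroup topology: (((Taxon 1,Taxon 4),Taxon 8),(Taxon 3,Taxon 5)).
The clade {Taxon 1, Taxon 4} is supported by II: its derived state '-' occurs in exactly those taxa and in no other taxon (including the outgroup).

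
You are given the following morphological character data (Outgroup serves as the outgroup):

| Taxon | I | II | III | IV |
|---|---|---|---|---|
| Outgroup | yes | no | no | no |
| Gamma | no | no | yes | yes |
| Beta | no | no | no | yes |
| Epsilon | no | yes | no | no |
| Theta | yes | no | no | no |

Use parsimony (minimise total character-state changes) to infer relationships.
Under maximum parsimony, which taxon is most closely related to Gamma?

Character polarity is set by the outgroup: the derived state is whichever differs from the outgroup's state, so for I the derived state is 'no', and for the remaining characters it is 'yes'.
I: derived state 'no' in Beta, Epsilon, and Gamma only — synapomorphy for {Beta, Epsilon, Gamma}.
II: derived state 'yes' in Epsilon only — an autapomorphy, so it tells us nothing about relationships among taxa.
III: derived state 'yes' in Gamma only — an autapomorphy, so it tells us nothing about relationships among taxa.
Only Beta and Gamma show the derived state 'yes' for IV, supporting them as a clade.
Most parsimonious ingroup topology: (((Gamma,Beta),Epsilon),Theta).
Gamma and Beta form a cherry on this tree, so they are sister taxa.

Beta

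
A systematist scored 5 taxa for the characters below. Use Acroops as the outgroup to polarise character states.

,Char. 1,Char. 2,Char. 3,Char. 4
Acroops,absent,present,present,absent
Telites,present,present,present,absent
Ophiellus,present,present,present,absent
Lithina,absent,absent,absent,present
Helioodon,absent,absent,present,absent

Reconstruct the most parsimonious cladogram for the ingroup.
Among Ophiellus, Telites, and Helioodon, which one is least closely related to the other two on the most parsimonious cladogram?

Helioodon

Character polarity is set by the outgroup: the derived state is whichever differs from the outgroup's state, so for Char. 2, Char. 3 the derived state is 'absent', and for the remaining characters it is 'present'.
Char. 1 (derived state 'present') is shared by Ophiellus and Telites — a synapomorphy uniting that clade.
Only Helioodon and Lithina show the derived state 'absent' for Char. 2, supporting them as a clade.
Char. 3: derived state 'absent' in Lithina only — an autapomorphy, so it tells us nothing about relationships among taxa.
Char. 4 (derived state 'present') is unique to Lithina (autapomorphy; uninformative for grouping).
Most parsimonious ingroup topology: ((Telites,Ophiellus),(Lithina,Helioodon)).
Ophiellus and Telites share a more recent common ancestor with each other than either does with Helioodon, so Helioodon is the least closely related of the three.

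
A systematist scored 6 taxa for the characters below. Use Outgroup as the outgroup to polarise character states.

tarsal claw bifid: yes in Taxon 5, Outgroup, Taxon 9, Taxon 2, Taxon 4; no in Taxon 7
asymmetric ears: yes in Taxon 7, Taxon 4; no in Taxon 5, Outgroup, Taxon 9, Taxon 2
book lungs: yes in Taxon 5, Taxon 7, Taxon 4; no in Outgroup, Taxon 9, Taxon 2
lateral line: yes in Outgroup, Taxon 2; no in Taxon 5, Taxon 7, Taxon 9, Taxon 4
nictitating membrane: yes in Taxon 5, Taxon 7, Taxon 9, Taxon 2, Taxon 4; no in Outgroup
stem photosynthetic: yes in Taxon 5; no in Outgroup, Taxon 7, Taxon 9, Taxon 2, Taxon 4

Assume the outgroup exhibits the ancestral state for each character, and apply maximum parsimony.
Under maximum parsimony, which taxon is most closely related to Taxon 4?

Character polarity is set by the outgroup: the derived state is whichever differs from the outgroup's state, so for tarsal claw bifid, lateral line the derived state is 'no', and for the remaining characters it is 'yes'.
tarsal claw bifid (derived state 'no') is unique to Taxon 7 (autapomorphy; uninformative for grouping).
asymmetric ears: derived state 'yes' in Taxon 4 and Taxon 7 only — synapomorphy for {Taxon 4, Taxon 7}.
Only Taxon 4, Taxon 5, and Taxon 7 show the derived state 'yes' for book lungs, supporting them as a clade.
lateral line (derived state 'no') is shared by Taxon 4, Taxon 5, Taxon 7, and Taxon 9 — a synapomorphy uniting that clade.
All ingroup taxa share the derived state 'yes' for nictitating membrane; it defines the ingroup but does not resolve relationships within it.
stem photosynthetic: derived state 'yes' in Taxon 5 only — an autapomorphy, so it tells us nothing about relationships among taxa.
Most parsimonious ingroup topology: (Taxon 2,(Taxon 9,((Taxon 7,Taxon 4),Taxon 5))).
Taxon 4 and Taxon 7 form a cherry on this tree, so they are sister taxa.

Taxon 7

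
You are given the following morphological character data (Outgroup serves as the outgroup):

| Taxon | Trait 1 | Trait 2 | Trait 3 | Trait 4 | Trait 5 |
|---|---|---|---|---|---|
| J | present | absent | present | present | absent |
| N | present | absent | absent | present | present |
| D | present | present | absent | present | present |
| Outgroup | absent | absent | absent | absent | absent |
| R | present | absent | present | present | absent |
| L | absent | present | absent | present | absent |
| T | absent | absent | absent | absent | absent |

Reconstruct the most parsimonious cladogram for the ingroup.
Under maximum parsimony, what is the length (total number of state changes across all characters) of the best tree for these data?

6

The outgroup has state 'absent' for every character, so 'present' is the derived state throughout.
Trait 1: derived state 'present' in D, J, N, and R only — synapomorphy for {D, J, N, R}.
Trait 2 groups D and L, which is incompatible with the clades supported by the remaining characters; treating it as convergent (homoplasy) costs fewer steps than any alternative tree.
Only J and R show the derived state 'present' for Trait 3, supporting them as a clade.
Trait 4: derived state 'present' in D, J, L, N, and R only — synapomorphy for {D, J, L, N, R}.
Only D and N show the derived state 'present' for Trait 5, supporting them as a clade.
Most parsimonious ingroup topology: ((((N,D),(R,J)),L),T).
Changes per character on this tree: Trait 1: 1; Trait 2: 2; Trait 3: 1; Trait 4: 1; Trait 5: 1.
Total = 6.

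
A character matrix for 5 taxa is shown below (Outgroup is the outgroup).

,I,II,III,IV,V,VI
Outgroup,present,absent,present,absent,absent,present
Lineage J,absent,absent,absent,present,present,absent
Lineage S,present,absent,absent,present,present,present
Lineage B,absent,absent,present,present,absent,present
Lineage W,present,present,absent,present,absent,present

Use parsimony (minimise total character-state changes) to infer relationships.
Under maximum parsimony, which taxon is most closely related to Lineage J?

Lineage S

Character polarity is set by the outgroup: the derived state is whichever differs from the outgroup's state, so for I, III, VI the derived state is 'absent', and for the remaining characters it is 'present'.
I groups Lineage B and Lineage J, which is incompatible with the clades supported by the remaining characters; treating it as convergent (homoplasy) costs fewer steps than any alternative tree.
II: derived state 'present' in Lineage W only — an autapomorphy, so it tells us nothing about relationships among taxa.
III: derived state 'absent' in Lineage J, Lineage S, and Lineage W only — synapomorphy for {Lineage J, Lineage S, Lineage W}.
IV (derived state 'present') is shared by all ingroup taxa — unites the whole ingroup.
V: derived state 'present' in Lineage J and Lineage S only — synapomorphy for {Lineage J, Lineage S}.
VI (derived state 'absent') is unique to Lineage J (autapomorphy; uninformative for grouping).
Most parsimonious ingroup topology: (((Lineage J,Lineage S),Lineage W),Lineage B).
Lineage J and Lineage S form a cherry on this tree, so they are sister taxa.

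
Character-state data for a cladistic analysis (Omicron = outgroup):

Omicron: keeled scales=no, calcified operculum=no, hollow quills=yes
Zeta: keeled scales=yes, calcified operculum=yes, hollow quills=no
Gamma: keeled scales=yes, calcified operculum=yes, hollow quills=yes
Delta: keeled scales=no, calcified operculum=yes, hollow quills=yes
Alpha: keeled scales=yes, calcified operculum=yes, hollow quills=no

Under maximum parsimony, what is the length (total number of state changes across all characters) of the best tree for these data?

Character polarity is set by the outgroup: the derived state is whichever differs from the outgroup's state, so for hollow quills the derived state is 'no', and for the remaining characters it is 'yes'.
keeled scales (derived state 'yes') is shared by Alpha, Gamma, and Zeta — a synapomorphy uniting that clade.
All ingroup taxa share the derived state 'yes' for calcified operculum; it defines the ingroup but does not resolve relationships within it.
hollow quills: derived state 'no' in Alpha and Zeta only — synapomorphy for {Alpha, Zeta}.
Most parsimonious ingroup topology: (((Zeta,Alpha),Gamma),Delta).
Changes per character on this tree: keeled scales: 1; calcified operculum: 1; hollow quills: 1.
Total = 3.

3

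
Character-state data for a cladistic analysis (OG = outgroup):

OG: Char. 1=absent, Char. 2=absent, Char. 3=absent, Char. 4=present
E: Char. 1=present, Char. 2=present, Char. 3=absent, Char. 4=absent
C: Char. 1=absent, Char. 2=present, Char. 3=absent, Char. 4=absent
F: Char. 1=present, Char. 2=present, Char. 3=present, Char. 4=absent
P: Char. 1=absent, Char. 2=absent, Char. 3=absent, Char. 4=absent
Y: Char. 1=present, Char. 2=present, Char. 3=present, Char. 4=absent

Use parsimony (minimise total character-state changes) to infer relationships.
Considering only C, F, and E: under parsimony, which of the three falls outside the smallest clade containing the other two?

Character polarity is set by the outgroup: the derived state is whichever differs from the outgroup's state, so for Char. 4 the derived state is 'absent', and for the remaining characters it is 'present'.
Char. 1: derived state 'present' in E, F, and Y only — synapomorphy for {E, F, Y}.
Only C, E, F, and Y show the derived state 'present' for Char. 2, supporting them as a clade.
Only F and Y show the derived state 'present' for Char. 3, supporting them as a clade.
Char. 4 (derived state 'absent') is shared by all ingroup taxa — unites the whole ingroup.
Most parsimonious ingroup topology: (((E,(F,Y)),C),P).
F and E share a more recent common ancestor with each other than either does with C, so C is the least closely related of the three.

C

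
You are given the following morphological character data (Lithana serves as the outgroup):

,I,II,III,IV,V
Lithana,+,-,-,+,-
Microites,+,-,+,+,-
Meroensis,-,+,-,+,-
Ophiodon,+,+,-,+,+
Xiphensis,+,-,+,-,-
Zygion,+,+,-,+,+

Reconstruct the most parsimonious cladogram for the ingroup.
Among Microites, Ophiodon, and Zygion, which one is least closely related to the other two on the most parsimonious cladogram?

Character polarity is set by the outgroup: the derived state is whichever differs from the outgroup's state, so for I, IV the derived state is '-', and for the remaining characters it is '+'.
I (derived state '-') is unique to Meroensis (autapomorphy; uninformative for grouping).
II (derived state '+') is shared by Meroensis, Ophiodon, and Zygion — a synapomorphy uniting that clade.
III: derived state '+' in Microites and Xiphensis only — synapomorphy for {Microites, Xiphensis}.
IV: derived state '-' in Xiphensis only — an autapomorphy, so it tells us nothing about relationships among taxa.
V: derived state '+' in Ophiodon and Zygion only — synapomorphy for {Ophiodon, Zygion}.
Most parsimonious ingroup topology: ((Microites,Xiphensis),(Meroensis,(Ophiodon,Zygion))).
Zygion and Ophiodon share a more recent common ancestor with each other than either does with Microites, so Microites is the least closely related of the three.

Microites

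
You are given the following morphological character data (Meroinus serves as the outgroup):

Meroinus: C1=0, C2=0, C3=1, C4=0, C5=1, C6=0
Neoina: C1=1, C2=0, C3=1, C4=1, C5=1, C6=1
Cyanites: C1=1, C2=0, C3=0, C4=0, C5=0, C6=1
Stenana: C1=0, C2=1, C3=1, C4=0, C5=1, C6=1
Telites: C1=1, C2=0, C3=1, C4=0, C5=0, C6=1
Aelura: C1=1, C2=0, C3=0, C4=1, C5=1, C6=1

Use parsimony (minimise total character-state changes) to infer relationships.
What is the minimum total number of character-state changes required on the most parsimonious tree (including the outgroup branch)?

Character polarity is set by the outgroup: the derived state is whichever differs from the outgroup's state, so for C3, C5 the derived state is '0', and for the remaining characters it is '1'.
Only Aelura, Cyanites, Neoina, and Telites show the derived state '1' for C1, supporting them as a clade.
C2 (derived state '1') is unique to Stenana (autapomorphy; uninformative for grouping).
C3 (state '0') occurs in Aelura and Cyanites but conflicts with the nesting implied by the other characters — most parsimoniously interpreted as homoplasy.
Only Aelura and Neoina show the derived state '1' for C4, supporting them as a clade.
Only Cyanites and Telites show the derived state '0' for C5, supporting them as a clade.
All ingroup taxa share the derived state '1' for C6; it defines the ingroup but does not resolve relationships within it.
Most parsimonious ingroup topology: (((Neoina,Aelura),(Cyanites,Telites)),Stenana).
Changes per character on this tree: C1: 1; C2: 1; C3: 2; C4: 1; C5: 1; C6: 1.
Total = 7.

7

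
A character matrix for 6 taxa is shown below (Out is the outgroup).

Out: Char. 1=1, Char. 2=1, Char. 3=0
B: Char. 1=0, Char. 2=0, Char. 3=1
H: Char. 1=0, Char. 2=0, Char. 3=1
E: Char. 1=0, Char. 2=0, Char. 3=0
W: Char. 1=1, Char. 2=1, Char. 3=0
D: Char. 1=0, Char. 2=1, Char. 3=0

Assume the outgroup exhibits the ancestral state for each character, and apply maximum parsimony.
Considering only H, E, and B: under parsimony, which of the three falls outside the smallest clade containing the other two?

Character polarity is set by the outgroup: the derived state is whichever differs from the outgroup's state, so for Char. 1, Char. 2 the derived state is '0', and for the remaining characters it is '1'.
Char. 1 (derived state '0') is shared by B, D, E, and H — a synapomorphy uniting that clade.
Char. 2: derived state '0' in B, E, and H only — synapomorphy for {B, E, H}.
Char. 3 (derived state '1') is shared by B and H — a synapomorphy uniting that clade.
Most parsimonious ingroup topology: ((((B,H),E),D),W).
B and H share a more recent common ancestor with each other than either does with E, so E is the least closely related of the three.

E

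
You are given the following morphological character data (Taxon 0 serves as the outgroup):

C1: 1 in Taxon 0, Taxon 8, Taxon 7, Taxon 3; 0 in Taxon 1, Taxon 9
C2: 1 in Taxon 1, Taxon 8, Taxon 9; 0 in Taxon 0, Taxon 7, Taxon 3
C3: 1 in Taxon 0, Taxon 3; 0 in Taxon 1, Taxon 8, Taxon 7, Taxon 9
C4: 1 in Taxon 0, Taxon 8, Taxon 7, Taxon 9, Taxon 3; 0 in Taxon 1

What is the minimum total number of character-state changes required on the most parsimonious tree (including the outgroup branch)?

4

Character polarity is set by the outgroup: the derived state is whichever differs from the outgroup's state, so for C1, C3, C4 the derived state is '0', and for the remaining characters it is '1'.
C1 (derived state '0') is shared by Taxon 1 and Taxon 9 — a synapomorphy uniting that clade.
C2 (derived state '1') is shared by Taxon 1, Taxon 8, and Taxon 9 — a synapomorphy uniting that clade.
Only Taxon 1, Taxon 7, Taxon 8, and Taxon 9 show the derived state '0' for C3, supporting them as a clade.
C4 (derived state '0') is unique to Taxon 1 (autapomorphy; uninformative for grouping).
Most parsimonious ingroup topology: (Taxon 3,((Taxon 8,(Taxon 1,Taxon 9)),Taxon 7)).
Changes per character on this tree: C1: 1; C2: 1; C3: 1; C4: 1.
Total = 4.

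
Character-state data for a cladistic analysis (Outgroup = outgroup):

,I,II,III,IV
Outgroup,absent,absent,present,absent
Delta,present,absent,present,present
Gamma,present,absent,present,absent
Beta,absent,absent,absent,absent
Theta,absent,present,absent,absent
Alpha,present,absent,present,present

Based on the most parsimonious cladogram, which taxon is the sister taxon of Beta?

Character polarity is set by the outgroup: the derived state is whichever differs from the outgroup's state, so for III the derived state is 'absent', and for the remaining characters it is 'present'.
Only Alpha, Delta, and Gamma show the derived state 'present' for I, supporting them as a clade.
II (derived state 'present') is unique to Theta (autapomorphy; uninformative for grouping).
Only Beta and Theta show the derived state 'absent' for III, supporting them as a clade.
IV (derived state 'present') is shared by Alpha and Delta — a synapomorphy uniting that clade.
Most parsimonious ingroup topology: (((Delta,Alpha),Gamma),(Beta,Theta)).
Beta and Theta form a cherry on this tree, so they are sister taxa.

Theta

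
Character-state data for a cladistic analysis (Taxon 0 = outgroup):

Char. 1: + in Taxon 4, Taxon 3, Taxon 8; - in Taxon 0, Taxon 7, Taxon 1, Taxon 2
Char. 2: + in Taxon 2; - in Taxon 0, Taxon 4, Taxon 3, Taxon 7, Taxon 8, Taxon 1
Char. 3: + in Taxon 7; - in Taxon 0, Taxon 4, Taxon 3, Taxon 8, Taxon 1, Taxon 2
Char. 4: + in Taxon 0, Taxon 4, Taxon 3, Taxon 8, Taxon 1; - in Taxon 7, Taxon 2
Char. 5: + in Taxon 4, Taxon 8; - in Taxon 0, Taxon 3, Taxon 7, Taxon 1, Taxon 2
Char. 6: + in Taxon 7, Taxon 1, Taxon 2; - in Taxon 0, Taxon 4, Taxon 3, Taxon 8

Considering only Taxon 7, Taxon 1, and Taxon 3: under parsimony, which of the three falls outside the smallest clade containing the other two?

Character polarity is set by the outgroup: the derived state is whichever differs from the outgroup's state, so for Char. 4 the derived state is '-', and for the remaining characters it is '+'.
Char. 1: derived state '+' in Taxon 3, Taxon 4, and Taxon 8 only — synapomorphy for {Taxon 3, Taxon 4, Taxon 8}.
Char. 2 (derived state '+') is unique to Taxon 2 (autapomorphy; uninformative for grouping).
Char. 3: derived state '+' in Taxon 7 only — an autapomorphy, so it tells us nothing about relationships among taxa.
Char. 4 (derived state '-') is shared by Taxon 2 and Taxon 7 — a synapomorphy uniting that clade.
Char. 5: derived state '+' in Taxon 4 and Taxon 8 only — synapomorphy for {Taxon 4, Taxon 8}.
Char. 6: derived state '+' in Taxon 1, Taxon 2, and Taxon 7 only — synapomorphy for {Taxon 1, Taxon 2, Taxon 7}.
Most parsimonious ingroup topology: (((Taxon 4,Taxon 8),Taxon 3),((Taxon 7,Taxon 2),Taxon 1)).
Taxon 7 and Taxon 1 share a more recent common ancestor with each other than either does with Taxon 3, so Taxon 3 is the least closely related of the three.

Taxon 3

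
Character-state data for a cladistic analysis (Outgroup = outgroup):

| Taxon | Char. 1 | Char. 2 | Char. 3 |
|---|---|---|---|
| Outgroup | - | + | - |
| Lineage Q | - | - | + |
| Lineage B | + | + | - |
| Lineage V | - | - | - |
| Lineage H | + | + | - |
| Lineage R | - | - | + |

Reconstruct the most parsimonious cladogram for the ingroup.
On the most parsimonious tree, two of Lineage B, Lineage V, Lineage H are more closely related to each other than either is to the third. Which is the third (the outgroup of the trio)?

Lineage V

Character polarity is set by the outgroup: the derived state is whichever differs from the outgroup's state, so for Char. 2 the derived state is '-', and for the remaining characters it is '+'.
Only Lineage B and Lineage H show the derived state '+' for Char. 1, supporting them as a clade.
Char. 2 (derived state '-') is shared by Lineage Q, Lineage R, and Lineage V — a synapomorphy uniting that clade.
Char. 3 (derived state '+') is shared by Lineage Q and Lineage R — a synapomorphy uniting that clade.
Most parsimonious ingroup topology: (((Lineage Q,Lineage R),Lineage V),(Lineage B,Lineage H)).
Lineage H and Lineage B share a more recent common ancestor with each other than either does with Lineage V, so Lineage V is the least closely related of the three.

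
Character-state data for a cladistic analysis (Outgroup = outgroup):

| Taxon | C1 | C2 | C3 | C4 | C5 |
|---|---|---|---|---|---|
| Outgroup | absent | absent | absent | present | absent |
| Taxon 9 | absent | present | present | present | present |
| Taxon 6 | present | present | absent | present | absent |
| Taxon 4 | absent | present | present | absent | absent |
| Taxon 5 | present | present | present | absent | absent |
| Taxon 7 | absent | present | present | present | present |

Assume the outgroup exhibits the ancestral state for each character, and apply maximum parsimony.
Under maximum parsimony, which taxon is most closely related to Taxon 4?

Character polarity is set by the outgroup: the derived state is whichever differs from the outgroup's state, so for C4 the derived state is 'absent', and for the remaining characters it is 'present'.
C1 groups Taxon 5 and Taxon 6, which is incompatible with the clades supported by the remaining characters; treating it as convergent (homoplasy) costs fewer steps than any alternative tree.
All ingroup taxa share the derived state 'present' for C2; it defines the ingroup but does not resolve relationships within it.
C3 (derived state 'present') is shared by Taxon 4, Taxon 5, Taxon 7, and Taxon 9 — a synapomorphy uniting that clade.
Only Taxon 4 and Taxon 5 show the derived state 'absent' for C4, supporting them as a clade.
Only Taxon 7 and Taxon 9 show the derived state 'present' for C5, supporting them as a clade.
Most parsimonious ingroup topology: (((Taxon 9,Taxon 7),(Taxon 4,Taxon 5)),Taxon 6).
Taxon 4 and Taxon 5 form a cherry on this tree, so they are sister taxa.

Taxon 5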